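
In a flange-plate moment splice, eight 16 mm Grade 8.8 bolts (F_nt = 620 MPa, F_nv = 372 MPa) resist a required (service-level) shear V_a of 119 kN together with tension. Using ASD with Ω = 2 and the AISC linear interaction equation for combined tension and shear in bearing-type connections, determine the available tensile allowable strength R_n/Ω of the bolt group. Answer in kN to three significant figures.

A_b = π·16²/4 = 201.1 mm²; f_rv = 119 × 1000 / (8 × 201.1) = 73.98 MPa.
F'_nt = 1.3 F_nt − (Ω F_nt / F_nv) f_rv = 1.3·620 − (2·620/372)·73.98 = 559.4 MPa, capped at F_nt → F'_nt = 559.4 MPa.
R_n = F'_nt · A_b · n = 559.4 × 201.1 × 8 / 1000 = 899.8 kN.
Allowable strength R_n/Ω = 899.8 / 2 = 450 kN.

450 kN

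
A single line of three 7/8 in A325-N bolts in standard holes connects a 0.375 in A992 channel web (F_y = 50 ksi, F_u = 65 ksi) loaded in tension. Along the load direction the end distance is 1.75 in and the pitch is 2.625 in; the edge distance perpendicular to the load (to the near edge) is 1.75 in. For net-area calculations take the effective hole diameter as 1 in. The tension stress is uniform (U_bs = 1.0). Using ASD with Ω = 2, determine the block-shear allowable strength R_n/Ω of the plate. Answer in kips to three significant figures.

Shear plane L_v = 1.75 + 2·2.625 = 7 in; A_gv = 7 × 0.375 = 2.625 in².
A_nv = (7 − 2.5·1) × 0.375 = 1.688 in².
A_nt = (1.75 − 0.5·1) × 0.375 = 0.4688 in².
0.6 F_u A_nv = 65.81 kips; 0.6 F_y A_gv = 78.75 kips → shear rupture governs the shear term.
R_n = 65.81 + 1.0 × 65 × 0.4688 = 96.28 kips.
Allowable strength R_n/Ω = 96.28 / 2 = 48.1 kips.

48.1 kips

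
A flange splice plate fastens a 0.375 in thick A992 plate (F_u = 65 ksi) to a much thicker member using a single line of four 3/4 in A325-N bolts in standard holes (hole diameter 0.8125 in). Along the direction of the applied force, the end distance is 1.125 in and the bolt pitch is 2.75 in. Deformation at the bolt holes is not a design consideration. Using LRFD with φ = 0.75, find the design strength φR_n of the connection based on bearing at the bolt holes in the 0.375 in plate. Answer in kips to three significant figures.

Per bolt r_n = 1.5 l_c t F_u ≤ 3.0 d t F_u; upper limit = 3.0 × 0.75 × 0.375 × 65 = 54.84 kips.
Edge bolt: l_c = 1.125 − 0.8125/2 = 0.7188 in → 1.5 × 0.7188 × 0.375 × 65 = 26.28 → r_n = 26.28 kips.
Interior bolts: l_c = 2.75 − 0.8125 = 1.938 in → 1.5 × 1.938 × 0.375 × 65 = 70.84 → r_n = 54.84 kips.
R_n = 1 × 26.28 + 3 × 54.84 = 190.8 kips.
Design strength φR_n = 0.75 × 190.8 = 143 kips.

143 kips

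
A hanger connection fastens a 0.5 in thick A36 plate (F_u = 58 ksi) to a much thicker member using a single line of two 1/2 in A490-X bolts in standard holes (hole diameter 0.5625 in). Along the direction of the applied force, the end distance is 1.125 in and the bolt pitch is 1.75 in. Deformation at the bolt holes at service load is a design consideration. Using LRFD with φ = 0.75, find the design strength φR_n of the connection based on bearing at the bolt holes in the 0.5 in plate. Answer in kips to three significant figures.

48.1 kips

Per bolt r_n = 1.2 l_c t F_u ≤ 2.4 d t F_u; upper limit = 2.4 × 0.5 × 0.5 × 58 = 34.8 kips.
Edge bolt: l_c = 1.125 − 0.5625/2 = 0.8438 in → 1.2 × 0.8438 × 0.5 × 58 = 29.36 → r_n = 29.36 kips.
Interior bolts: l_c = 1.75 − 0.5625 = 1.188 in → 1.2 × 1.188 × 0.5 × 58 = 41.33 → r_n = 34.8 kips.
R_n = 1 × 29.36 + 1 × 34.8 = 64.16 kips.
Design strength φR_n = 0.75 × 64.16 = 48.1 kips.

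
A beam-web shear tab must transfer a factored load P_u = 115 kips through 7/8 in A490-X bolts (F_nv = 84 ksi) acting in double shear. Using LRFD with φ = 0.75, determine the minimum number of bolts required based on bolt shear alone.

A_b = π·0.875²/4 = 0.6013 in².
Per-bolt design strength φR_n = 0.75 × 84 × 0.6013 × 2 = 75.77 kips.
n ≥ 115 / 75.77 = 1.518 → use 2 bolts.

2 bolts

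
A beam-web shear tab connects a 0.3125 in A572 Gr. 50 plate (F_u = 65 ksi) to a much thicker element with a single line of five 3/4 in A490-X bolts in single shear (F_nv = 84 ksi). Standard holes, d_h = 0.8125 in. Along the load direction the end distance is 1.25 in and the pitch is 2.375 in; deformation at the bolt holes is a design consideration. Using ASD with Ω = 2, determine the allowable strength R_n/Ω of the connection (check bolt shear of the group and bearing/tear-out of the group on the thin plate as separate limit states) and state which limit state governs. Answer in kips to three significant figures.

Bolt shear: A_b = π·0.75²/4 = 0.4418 in²; R_n = 84 × 0.4418 × 5 × 1 = 185.6 kips → 185.6 / 2 = 92.8 kips.
Bearing (1.2 l_c t F_u ≤ 2.4 d t F_u): upper limit = 2.4·0.75·0.3125·65 = 36.56 kips.
  Edge l_c = 1.25 − 0.8125/2 = 0.8438 → r_n = 20.57 kips; interior l_c = 2.375 − 0.8125 = 1.562 → r_n = 36.56 kips.
  R_n,bearing = 1·20.57 + 4·36.56 = 166.8 kips → 166.8 / 2 = 83.4 kips.
Bearing governs: 83.4 kips.

83.4 kips (bearing governs)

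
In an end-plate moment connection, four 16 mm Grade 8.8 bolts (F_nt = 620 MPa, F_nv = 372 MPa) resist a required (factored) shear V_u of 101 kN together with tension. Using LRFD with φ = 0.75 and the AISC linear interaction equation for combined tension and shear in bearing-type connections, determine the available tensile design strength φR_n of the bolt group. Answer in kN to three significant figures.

A_b = π·16²/4 = 201.1 mm²; f_rv = 101 × 1000 / (4 × 201.1) = 125.6 MPa.
F'_nt = 1.3 F_nt − (F_nt / φF_nv) f_rv = 1.3·620 − (620/(0.75·372))·125.6 = 526.9 MPa, capped at F_nt → F'_nt = 526.9 MPa.
R_n = F'_nt · A_b · n = 526.9 × 201.1 × 4 / 1000 = 423.8 kN.
Design strength φR_n = 0.75 × 423.8 = 318 kN.

318 kN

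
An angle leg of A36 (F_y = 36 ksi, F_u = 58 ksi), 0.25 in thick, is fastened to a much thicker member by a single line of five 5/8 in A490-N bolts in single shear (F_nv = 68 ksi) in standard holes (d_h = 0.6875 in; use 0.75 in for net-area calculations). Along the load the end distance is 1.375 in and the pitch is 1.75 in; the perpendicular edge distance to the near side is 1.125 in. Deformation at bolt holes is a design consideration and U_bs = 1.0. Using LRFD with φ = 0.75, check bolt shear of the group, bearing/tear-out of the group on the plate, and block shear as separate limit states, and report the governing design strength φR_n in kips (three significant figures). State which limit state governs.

40.8 kips (block shear governs)

Bolt shear: A_b = π·0.625²/4 = 0.3068 in²; R_n = 68 × 0.3068 × 5 × 1 = 104.3 kips → 0.75 × 104.3 = 78.2 kips.
Bearing: edge l_c = 1.031, r_n = 17.94 kips; interior l_c = 1.062, r_n = 18.49 kips; R_n = 17.94 + 4·18.49 = 91.89 kips → 68.9 kips.
Block shear: A_gv = 2.094, A_nv = 1.25, A_nt = 0.1875 in²; R_n = min(0.6F_uA_nv, 0.6F_yA_gv) + U_bs·F_u·A_nt = 54.38 kips → 40.8 kips.
Block shear governs: 40.8 kips.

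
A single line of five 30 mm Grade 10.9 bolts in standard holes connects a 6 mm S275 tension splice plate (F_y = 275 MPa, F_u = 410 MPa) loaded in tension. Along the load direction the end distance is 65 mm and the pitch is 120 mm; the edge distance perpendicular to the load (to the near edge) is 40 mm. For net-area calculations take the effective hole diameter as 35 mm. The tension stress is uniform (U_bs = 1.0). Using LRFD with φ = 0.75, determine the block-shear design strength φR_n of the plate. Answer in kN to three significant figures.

Shear plane L_v = 65 + 4·120 = 545 mm; A_gv = 545 × 6 = 3270 mm².
A_nv = (545 − 4.5·35) × 6 = 2325 mm².
A_nt = (40 − 0.5·35) × 6 = 135 mm².
0.6 F_u A_nv = 572 kN; 0.6 F_y A_gv = 539.5 kN → shear yielding governs the shear term.
R_n = 539.5 + 1.0 × 410 × 135 / 1000 = 594.9 kN.
Design strength φR_n = 0.75 × 594.9 = 446 kN.

446 kN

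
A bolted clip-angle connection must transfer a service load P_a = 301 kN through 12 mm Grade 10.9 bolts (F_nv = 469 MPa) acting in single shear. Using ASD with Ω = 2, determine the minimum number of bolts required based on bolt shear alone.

A_b = π·12²/4 = 113.1 mm².
Per-bolt allowable strength R_n/Ω = 469 × 113.1 × 1 / 1000 / 2 = 26.52 kN.
n ≥ 301 / 26.52 = 11.35 → use 12 bolts.

12 bolts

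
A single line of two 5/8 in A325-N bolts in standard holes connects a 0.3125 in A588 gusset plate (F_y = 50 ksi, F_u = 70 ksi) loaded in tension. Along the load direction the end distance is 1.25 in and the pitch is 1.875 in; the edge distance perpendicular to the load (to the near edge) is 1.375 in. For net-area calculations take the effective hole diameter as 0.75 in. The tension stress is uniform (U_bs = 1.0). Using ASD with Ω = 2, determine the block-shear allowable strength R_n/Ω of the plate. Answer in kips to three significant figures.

24.1 kips

Shear plane L_v = 1.25 + 1·1.875 = 3.125 in; A_gv = 3.125 × 0.3125 = 0.9766 in².
A_nv = (3.125 − 1.5·0.75) × 0.3125 = 0.625 in².
A_nt = (1.375 − 0.5·0.75) × 0.3125 = 0.3125 in².
0.6 F_u A_nv = 26.25 kips; 0.6 F_y A_gv = 29.3 kips → shear rupture governs the shear term.
R_n = 26.25 + 1.0 × 70 × 0.3125 = 48.12 kips.
Allowable strength R_n/Ω = 48.12 / 2 = 24.1 kips.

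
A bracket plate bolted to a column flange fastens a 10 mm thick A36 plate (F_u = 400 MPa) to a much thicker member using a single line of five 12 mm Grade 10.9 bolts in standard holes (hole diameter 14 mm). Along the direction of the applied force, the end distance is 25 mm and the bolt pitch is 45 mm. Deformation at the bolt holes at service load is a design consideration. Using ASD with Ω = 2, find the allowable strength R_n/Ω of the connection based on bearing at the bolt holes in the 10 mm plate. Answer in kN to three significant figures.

274 kN

Per bolt r_n = 1.2 l_c t F_u ≤ 2.4 d t F_u; upper limit = 2.4 × 12 × 10 × 400 / 1000 = 115.2 kN.
Edge bolt: l_c = 25 − 14/2 = 18 mm → 1.2 × 18 × 10 × 400 / 1000 = 86.4 → r_n = 86.4 kN.
Interior bolts: l_c = 45 − 14 = 31 mm → 1.2 × 31 × 10 × 400 / 1000 = 148.8 → r_n = 115.2 kN.
R_n = 1 × 86.4 + 4 × 115.2 = 547.2 kN.
Allowable strength R_n/Ω = 547.2 / 2 = 274 kN.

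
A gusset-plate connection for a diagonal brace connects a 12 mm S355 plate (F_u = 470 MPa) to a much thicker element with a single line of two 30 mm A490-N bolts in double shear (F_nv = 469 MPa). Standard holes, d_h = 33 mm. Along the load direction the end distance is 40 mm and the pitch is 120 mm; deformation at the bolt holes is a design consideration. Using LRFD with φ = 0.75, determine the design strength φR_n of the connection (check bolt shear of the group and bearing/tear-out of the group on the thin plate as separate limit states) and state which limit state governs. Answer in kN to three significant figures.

424 kN (bearing governs)

Bolt shear: A_b = π·30²/4 = 706.9 mm²; R_n = 469 × 706.9 × 2 × 2 / 1000 = 1326 kN → 0.75 × 1326 = 995 kN.
Bearing (1.2 l_c t F_u ≤ 2.4 d t F_u): upper limit = 2.4·30·12·470 / 1000 = 406.1 kN.
  Edge l_c = 40 − 33/2 = 23.5 → r_n = 159 kN; interior l_c = 120 − 33 = 87 → r_n = 406.1 kN.
  R_n,bearing = 1·159 + 1·406.1 = 565.1 kN → 0.75 × 565.1 = 424 kN.
Bearing governs: 424 kN.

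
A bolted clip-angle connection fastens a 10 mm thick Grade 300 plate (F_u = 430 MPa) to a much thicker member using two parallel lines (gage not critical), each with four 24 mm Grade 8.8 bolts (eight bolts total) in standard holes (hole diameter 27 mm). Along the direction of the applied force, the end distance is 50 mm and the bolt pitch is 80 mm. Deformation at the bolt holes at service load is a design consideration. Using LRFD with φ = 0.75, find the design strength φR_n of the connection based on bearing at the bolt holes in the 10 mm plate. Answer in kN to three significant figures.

1400 kN

Per bolt r_n = 1.2 l_c t F_u ≤ 2.4 d t F_u; upper limit = 2.4 × 24 × 10 × 430 / 1000 = 247.7 kN.
Edge bolt: l_c = 50 − 27/2 = 36.5 mm → 1.2 × 36.5 × 10 × 430 / 1000 = 188.3 → r_n = 188.3 kN.
Interior bolts: l_c = 80 − 27 = 53 mm → 1.2 × 53 × 10 × 430 / 1000 = 273.5 → r_n = 247.7 kN.
R_n = 2 × 188.3 + 6 × 247.7 = 1863 kN.
Design strength φR_n = 0.75 × 1863 = 1400 kN.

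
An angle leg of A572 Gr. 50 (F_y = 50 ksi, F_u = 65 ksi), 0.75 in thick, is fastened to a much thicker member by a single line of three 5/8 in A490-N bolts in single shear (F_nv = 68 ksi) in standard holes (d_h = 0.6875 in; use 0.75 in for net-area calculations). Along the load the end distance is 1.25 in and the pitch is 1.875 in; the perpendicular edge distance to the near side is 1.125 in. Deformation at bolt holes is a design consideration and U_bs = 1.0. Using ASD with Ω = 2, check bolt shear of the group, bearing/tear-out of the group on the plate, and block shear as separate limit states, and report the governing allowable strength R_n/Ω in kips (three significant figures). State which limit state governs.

31.3 kips (bolt shear governs)

Bolt shear: A_b = π·0.625²/4 = 0.3068 in²; R_n = 68 × 0.3068 × 3 × 1 = 62.59 kips → 62.59 / 2 = 31.3 kips.
Bearing: edge l_c = 0.9062, r_n = 53.02 kips; interior l_c = 1.188, r_n = 69.47 kips; R_n = 53.02 + 2·69.47 = 192 kips → 96 kips.
Block shear: A_gv = 3.75, A_nv = 2.344, A_nt = 0.5625 in²; R_n = min(0.6F_uA_nv, 0.6F_yA_gv) + U_bs·F_u·A_nt = 128 kips → 64 kips.
Bolt shear governs: 31.3 kips.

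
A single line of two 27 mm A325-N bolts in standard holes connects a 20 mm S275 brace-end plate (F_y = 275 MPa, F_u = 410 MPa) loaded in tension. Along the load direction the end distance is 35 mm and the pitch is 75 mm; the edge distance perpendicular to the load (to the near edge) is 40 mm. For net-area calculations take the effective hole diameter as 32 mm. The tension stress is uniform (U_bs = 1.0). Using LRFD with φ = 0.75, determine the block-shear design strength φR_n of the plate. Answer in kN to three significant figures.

376 kN

Shear plane L_v = 35 + 1·75 = 110 mm; A_gv = 110 × 20 = 2200 mm².
A_nv = (110 − 1.5·32) × 20 = 1240 mm².
A_nt = (40 − 0.5·32) × 20 = 480 mm².
0.6 F_u A_nv = 305 kN; 0.6 F_y A_gv = 363 kN → shear rupture governs the shear term.
R_n = 305 + 1.0 × 410 × 480 / 1000 = 501.8 kN.
Design strength φR_n = 0.75 × 501.8 = 376 kN.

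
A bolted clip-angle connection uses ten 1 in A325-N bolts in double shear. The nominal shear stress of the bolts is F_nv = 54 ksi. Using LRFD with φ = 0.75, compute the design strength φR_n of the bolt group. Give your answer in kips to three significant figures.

A_b = π × 1² / 4 = 0.7854 in².
R_n = F_nv · A_b · n · n_s = 54 × 0.7854 × 10 × 2 = 848.2 kips.
Design strength φR_n = 0.75 × 848.2 = 636 kips.

636 kips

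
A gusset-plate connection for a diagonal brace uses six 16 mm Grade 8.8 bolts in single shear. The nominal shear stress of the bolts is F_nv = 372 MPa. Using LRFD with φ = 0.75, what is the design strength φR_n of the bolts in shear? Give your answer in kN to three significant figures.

A_b = π × 16² / 4 = 201.1 mm².
R_n = F_nv · A_b · n · n_s = 372 × 201.1 × 6 × 1 / 1000 = 448.8 kN.
Design strength φR_n = 0.75 × 448.8 = 337 kN.

337 kN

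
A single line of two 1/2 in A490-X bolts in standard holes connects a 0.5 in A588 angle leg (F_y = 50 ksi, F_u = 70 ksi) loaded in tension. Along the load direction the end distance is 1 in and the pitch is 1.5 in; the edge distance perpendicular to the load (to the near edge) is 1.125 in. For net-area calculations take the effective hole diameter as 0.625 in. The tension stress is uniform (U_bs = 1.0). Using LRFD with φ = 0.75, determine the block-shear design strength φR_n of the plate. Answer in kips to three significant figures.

Shear plane L_v = 1 + 1·1.5 = 2.5 in; A_gv = 2.5 × 0.5 = 1.25 in².
A_nv = (2.5 − 1.5·0.625) × 0.5 = 0.7812 in².
A_nt = (1.125 − 0.5·0.625) × 0.5 = 0.4062 in².
0.6 F_u A_nv = 32.81 kips; 0.6 F_y A_gv = 37.5 kips → shear rupture governs the shear term.
R_n = 32.81 + 1.0 × 70 × 0.4062 = 61.25 kips.
Design strength φR_n = 0.75 × 61.25 = 45.9 kips.

45.9 kips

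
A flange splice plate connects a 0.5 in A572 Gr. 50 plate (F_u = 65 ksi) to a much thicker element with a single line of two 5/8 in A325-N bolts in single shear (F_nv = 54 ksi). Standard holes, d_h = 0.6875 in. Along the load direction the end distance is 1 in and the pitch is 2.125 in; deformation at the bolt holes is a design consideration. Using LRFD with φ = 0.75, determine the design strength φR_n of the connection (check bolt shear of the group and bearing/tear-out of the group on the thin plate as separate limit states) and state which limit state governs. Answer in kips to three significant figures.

24.9 kips (bolt shear governs)

Bolt shear: A_b = π·0.625²/4 = 0.3068 in²; R_n = 54 × 0.3068 × 2 × 1 = 33.13 kips → 0.75 × 33.13 = 24.9 kips.
Bearing (1.2 l_c t F_u ≤ 2.4 d t F_u): upper limit = 2.4·0.625·0.5·65 = 48.75 kips.
  Edge l_c = 1 − 0.6875/2 = 0.6562 → r_n = 25.59 kips; interior l_c = 2.125 − 0.6875 = 1.438 → r_n = 48.75 kips.
  R_n,bearing = 1·25.59 + 1·48.75 = 74.34 kips → 0.75 × 74.34 = 55.8 kips.
Bolt shear governs: 24.9 kips.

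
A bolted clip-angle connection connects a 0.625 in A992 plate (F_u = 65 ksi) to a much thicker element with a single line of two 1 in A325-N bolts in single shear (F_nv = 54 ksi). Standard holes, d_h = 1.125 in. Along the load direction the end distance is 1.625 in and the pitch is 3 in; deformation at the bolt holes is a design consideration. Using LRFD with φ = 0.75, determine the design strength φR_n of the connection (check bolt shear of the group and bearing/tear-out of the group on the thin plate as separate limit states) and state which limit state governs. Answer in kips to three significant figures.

Bolt shear: A_b = π·1²/4 = 0.7854 in²; R_n = 54 × 0.7854 × 2 × 1 = 84.82 kips → 0.75 × 84.82 = 63.6 kips.
Bearing (1.2 l_c t F_u ≤ 2.4 d t F_u): upper limit = 2.4·1·0.625·65 = 97.5 kips.
  Edge l_c = 1.625 − 1.125/2 = 1.062 → r_n = 51.8 kips; interior l_c = 3 − 1.125 = 1.875 → r_n = 91.41 kips.
  R_n,bearing = 1·51.8 + 1·91.41 = 143.2 kips → 0.75 × 143.2 = 107 kips.
Bolt shear governs: 63.6 kips.

63.6 kips (bolt shear governs)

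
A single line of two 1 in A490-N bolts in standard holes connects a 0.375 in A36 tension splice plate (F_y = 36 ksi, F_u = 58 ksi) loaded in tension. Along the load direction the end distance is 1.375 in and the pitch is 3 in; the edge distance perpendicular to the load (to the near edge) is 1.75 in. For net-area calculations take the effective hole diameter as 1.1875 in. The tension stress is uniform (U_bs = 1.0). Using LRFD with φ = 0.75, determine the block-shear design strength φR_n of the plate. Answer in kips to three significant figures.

Shear plane L_v = 1.375 + 1·3 = 4.375 in; A_gv = 4.375 × 0.375 = 1.641 in².
A_nv = (4.375 − 1.5·1.1875) × 0.375 = 0.9727 in².
A_nt = (1.75 − 0.5·1.1875) × 0.375 = 0.4336 in².
0.6 F_u A_nv = 33.85 kips; 0.6 F_y A_gv = 35.44 kips → shear rupture governs the shear term.
R_n = 33.85 + 1.0 × 58 × 0.4336 = 59 kips.
Design strength φR_n = 0.75 × 59 = 44.2 kips.

44.2 kips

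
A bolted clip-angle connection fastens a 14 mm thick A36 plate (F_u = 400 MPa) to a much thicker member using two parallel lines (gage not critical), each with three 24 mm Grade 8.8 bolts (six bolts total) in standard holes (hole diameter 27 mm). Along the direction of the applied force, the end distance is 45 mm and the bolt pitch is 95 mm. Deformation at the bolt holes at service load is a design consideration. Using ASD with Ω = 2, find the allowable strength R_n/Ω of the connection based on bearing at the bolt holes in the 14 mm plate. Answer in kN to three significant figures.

857 kN

Per bolt r_n = 1.2 l_c t F_u ≤ 2.4 d t F_u; upper limit = 2.4 × 24 × 14 × 400 / 1000 = 322.6 kN.
Edge bolt: l_c = 45 − 27/2 = 31.5 mm → 1.2 × 31.5 × 14 × 400 / 1000 = 211.7 → r_n = 211.7 kN.
Interior bolts: l_c = 95 − 27 = 68 mm → 1.2 × 68 × 14 × 400 / 1000 = 457 → r_n = 322.6 kN.
R_n = 2 × 211.7 + 4 × 322.6 = 1714 kN.
Allowable strength R_n/Ω = 1714 / 2 = 857 kN.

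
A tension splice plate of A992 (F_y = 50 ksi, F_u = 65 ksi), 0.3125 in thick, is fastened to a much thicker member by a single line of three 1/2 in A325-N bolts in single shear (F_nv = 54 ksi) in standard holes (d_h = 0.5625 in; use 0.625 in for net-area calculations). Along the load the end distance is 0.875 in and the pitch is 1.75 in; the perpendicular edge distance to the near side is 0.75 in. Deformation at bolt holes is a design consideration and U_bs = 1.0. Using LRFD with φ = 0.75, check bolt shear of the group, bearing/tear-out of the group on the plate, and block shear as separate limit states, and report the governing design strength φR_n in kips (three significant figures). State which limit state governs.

Bolt shear: A_b = π·0.5²/4 = 0.1963 in²; R_n = 54 × 0.1963 × 3 × 1 = 31.81 kips → 0.75 × 31.81 = 23.9 kips.
Bearing: edge l_c = 0.5938, r_n = 14.47 kips; interior l_c = 1.188, r_n = 24.38 kips; R_n = 14.47 + 2·24.38 = 63.22 kips → 47.4 kips.
Block shear: A_gv = 1.367, A_nv = 0.8789, A_nt = 0.1367 in²; R_n = min(0.6F_uA_nv, 0.6F_yA_gv) + U_bs·F_u·A_nt = 43.16 kips → 32.4 kips.
Bolt shear governs: 23.9 kips.

23.9 kips (bolt shear governs)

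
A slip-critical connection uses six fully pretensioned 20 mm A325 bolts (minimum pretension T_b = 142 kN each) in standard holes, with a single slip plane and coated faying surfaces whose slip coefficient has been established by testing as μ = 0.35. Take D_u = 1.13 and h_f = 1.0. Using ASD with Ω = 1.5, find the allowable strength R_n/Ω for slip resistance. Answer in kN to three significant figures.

R_n = μ · D_u · h_f · T_b · n_s · n_b = 0.35 × 1.13 × 1.0 × 142 × 1 × 6 = 337 kN.
Allowable strength R_n/Ω = 337 / 1.5 = 225 kN.

225 kN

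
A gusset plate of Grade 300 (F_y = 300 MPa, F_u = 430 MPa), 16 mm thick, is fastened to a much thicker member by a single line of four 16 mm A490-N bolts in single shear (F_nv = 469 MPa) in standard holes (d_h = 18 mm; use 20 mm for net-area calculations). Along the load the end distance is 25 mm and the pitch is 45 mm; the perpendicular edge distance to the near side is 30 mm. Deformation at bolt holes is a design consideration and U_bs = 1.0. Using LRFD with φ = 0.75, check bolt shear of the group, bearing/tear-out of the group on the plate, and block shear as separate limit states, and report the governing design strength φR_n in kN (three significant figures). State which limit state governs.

283 kN (bolt shear governs)

Bolt shear: A_b = π·16²/4 = 201.1 mm²; R_n = 469 × 201.1 × 4 × 1 / 1000 = 377.2 kN → 0.75 × 377.2 = 283 kN.
Bearing: edge l_c = 16, r_n = 132.1 kN; interior l_c = 27, r_n = 222.9 kN; R_n = 132.1 + 3·222.9 = 800.8 kN → 601 kN.
Block shear: A_gv = 2560, A_nv = 1440, A_nt = 320 mm²; R_n = min(0.6F_uA_nv, 0.6F_yA_gv) + U_bs·F_u·A_nt = 509.1 kN → 382 kN.
Bolt shear governs: 283 kN.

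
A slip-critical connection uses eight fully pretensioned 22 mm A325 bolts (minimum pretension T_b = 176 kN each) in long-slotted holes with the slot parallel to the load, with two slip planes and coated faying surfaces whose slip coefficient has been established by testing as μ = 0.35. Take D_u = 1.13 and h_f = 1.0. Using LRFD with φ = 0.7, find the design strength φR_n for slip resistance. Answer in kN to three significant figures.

780 kN

R_n = μ · D_u · h_f · T_b · n_s · n_b = 0.35 × 1.13 × 1.0 × 176 × 2 × 8 = 1114 kN.
Design strength φR_n = 0.7 × 1114 = 780 kN.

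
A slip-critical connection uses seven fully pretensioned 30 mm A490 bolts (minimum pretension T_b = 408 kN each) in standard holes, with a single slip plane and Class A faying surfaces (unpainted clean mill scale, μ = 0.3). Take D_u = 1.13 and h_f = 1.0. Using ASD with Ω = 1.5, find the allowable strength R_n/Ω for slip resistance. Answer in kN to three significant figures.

645 kN

R_n = μ · D_u · h_f · T_b · n_s · n_b = 0.3 × 1.13 × 1.0 × 408 × 1 × 7 = 968.2 kN.
Allowable strength R_n/Ω = 968.2 / 1.5 = 645 kN.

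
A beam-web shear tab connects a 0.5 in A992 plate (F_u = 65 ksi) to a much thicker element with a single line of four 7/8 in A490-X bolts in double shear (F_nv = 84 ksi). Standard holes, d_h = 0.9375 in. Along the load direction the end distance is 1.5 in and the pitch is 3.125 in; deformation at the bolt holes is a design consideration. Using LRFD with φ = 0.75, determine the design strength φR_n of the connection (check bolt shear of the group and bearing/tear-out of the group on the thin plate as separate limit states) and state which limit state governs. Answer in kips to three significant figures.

184 kips (bearing governs)

Bolt shear: A_b = π·0.875²/4 = 0.6013 in²; R_n = 84 × 0.6013 × 4 × 2 = 404.1 kips → 0.75 × 404.1 = 303 kips.
Bearing (1.2 l_c t F_u ≤ 2.4 d t F_u): upper limit = 2.4·0.875·0.5·65 = 68.25 kips.
  Edge l_c = 1.5 − 0.9375/2 = 1.031 → r_n = 40.22 kips; interior l_c = 3.125 − 0.9375 = 2.188 → r_n = 68.25 kips.
  R_n,bearing = 1·40.22 + 3·68.25 = 245 kips → 0.75 × 245 = 184 kips.
Bearing governs: 184 kips.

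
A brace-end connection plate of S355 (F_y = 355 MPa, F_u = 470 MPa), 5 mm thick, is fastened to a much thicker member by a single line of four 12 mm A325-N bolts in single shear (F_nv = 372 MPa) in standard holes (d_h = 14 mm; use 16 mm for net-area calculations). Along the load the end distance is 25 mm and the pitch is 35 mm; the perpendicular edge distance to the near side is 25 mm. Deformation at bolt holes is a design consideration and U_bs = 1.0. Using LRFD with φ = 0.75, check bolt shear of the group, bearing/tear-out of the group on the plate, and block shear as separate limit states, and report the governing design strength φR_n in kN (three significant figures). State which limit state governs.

Bolt shear: A_b = π·12²/4 = 113.1 mm²; R_n = 372 × 113.1 × 4 × 1 / 1000 = 168.3 kN → 0.75 × 168.3 = 126 kN.
Bearing: edge l_c = 18, r_n = 50.76 kN; interior l_c = 21, r_n = 59.22 kN; R_n = 50.76 + 3·59.22 = 228.4 kN → 171 kN.
Block shear: A_gv = 650, A_nv = 370, A_nt = 85 mm²; R_n = min(0.6F_uA_nv, 0.6F_yA_gv) + U_bs·F_u·A_nt = 144.3 kN → 108 kN.
Block shear governs: 108 kN.

108 kN (block shear governs)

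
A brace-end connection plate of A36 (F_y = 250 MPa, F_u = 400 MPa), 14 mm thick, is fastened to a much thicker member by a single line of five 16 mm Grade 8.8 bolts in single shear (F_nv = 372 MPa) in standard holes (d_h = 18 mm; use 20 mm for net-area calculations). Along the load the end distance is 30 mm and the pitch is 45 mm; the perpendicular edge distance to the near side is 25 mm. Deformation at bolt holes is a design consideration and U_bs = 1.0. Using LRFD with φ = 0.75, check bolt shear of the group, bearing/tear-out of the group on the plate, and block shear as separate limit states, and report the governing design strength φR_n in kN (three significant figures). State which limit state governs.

Bolt shear: A_b = π·16²/4 = 201.1 mm²; R_n = 372 × 201.1 × 5 × 1 / 1000 = 374 kN → 0.75 × 374 = 280 kN.
Bearing: edge l_c = 21, r_n = 141.1 kN; interior l_c = 27, r_n = 181.4 kN; R_n = 141.1 + 4·181.4 = 866.9 kN → 650 kN.
Block shear: A_gv = 2940, A_nv = 1680, A_nt = 210 mm²; R_n = min(0.6F_uA_nv, 0.6F_yA_gv) + U_bs·F_u·A_nt = 487.2 kN → 365 kN.
Bolt shear governs: 280 kN.

280 kN (bolt shear governs)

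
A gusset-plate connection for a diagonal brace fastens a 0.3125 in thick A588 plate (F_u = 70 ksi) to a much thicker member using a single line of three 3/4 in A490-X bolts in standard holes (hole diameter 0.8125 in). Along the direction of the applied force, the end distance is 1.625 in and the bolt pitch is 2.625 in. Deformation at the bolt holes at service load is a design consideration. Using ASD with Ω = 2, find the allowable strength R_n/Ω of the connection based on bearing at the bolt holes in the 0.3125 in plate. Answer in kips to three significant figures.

55.4 kips

Per bolt r_n = 1.2 l_c t F_u ≤ 2.4 d t F_u; upper limit = 2.4 × 0.75 × 0.3125 × 70 = 39.38 kips.
Edge bolt: l_c = 1.625 − 0.8125/2 = 1.219 in → 1.2 × 1.219 × 0.3125 × 70 = 31.99 → r_n = 31.99 kips.
Interior bolts: l_c = 2.625 − 0.8125 = 1.812 in → 1.2 × 1.812 × 0.3125 × 70 = 47.58 → r_n = 39.38 kips.
R_n = 1 × 31.99 + 2 × 39.38 = 110.7 kips.
Allowable strength R_n/Ω = 110.7 / 2 = 55.4 kips.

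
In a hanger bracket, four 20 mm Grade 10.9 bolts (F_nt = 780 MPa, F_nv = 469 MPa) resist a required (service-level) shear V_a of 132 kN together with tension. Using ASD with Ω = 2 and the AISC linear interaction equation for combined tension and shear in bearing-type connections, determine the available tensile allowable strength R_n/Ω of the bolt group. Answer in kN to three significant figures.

418 kN

A_b = π·20²/4 = 314.2 mm²; f_rv = 132 × 1000 / (4 × 314.2) = 105 MPa.
F'_nt = 1.3 F_nt − (Ω F_nt / F_nv) f_rv = 1.3·780 − (2·780/469)·105 = 664.6 MPa, capped at F_nt → F'_nt = 664.6 MPa.
R_n = F'_nt · A_b · n = 664.6 × 314.2 × 4 / 1000 = 835.2 kN.
Allowable strength R_n/Ω = 835.2 / 2 = 418 kN.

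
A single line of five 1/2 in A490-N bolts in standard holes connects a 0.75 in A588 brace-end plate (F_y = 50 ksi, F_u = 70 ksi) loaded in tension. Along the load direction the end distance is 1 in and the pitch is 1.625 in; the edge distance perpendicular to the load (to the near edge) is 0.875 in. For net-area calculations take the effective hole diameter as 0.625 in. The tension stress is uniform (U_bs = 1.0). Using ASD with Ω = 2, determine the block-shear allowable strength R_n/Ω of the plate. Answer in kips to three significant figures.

88.6 kips

Shear plane L_v = 1 + 4·1.625 = 7.5 in; A_gv = 7.5 × 0.75 = 5.625 in².
A_nv = (7.5 − 4.5·0.625) × 0.75 = 3.516 in².
A_nt = (0.875 − 0.5·0.625) × 0.75 = 0.4219 in².
0.6 F_u A_nv = 147.7 kips; 0.6 F_y A_gv = 168.8 kips → shear rupture governs the shear term.
R_n = 147.7 + 1.0 × 70 × 0.4219 = 177.2 kips.
Allowable strength R_n/Ω = 177.2 / 2 = 88.6 kips.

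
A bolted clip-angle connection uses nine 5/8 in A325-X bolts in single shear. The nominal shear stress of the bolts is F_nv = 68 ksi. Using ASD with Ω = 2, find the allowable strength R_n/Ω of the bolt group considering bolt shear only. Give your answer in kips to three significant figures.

A_b = π × 0.625² / 4 = 0.3068 in².
R_n = F_nv · A_b · n · n_s = 68 × 0.3068 × 9 × 1 = 187.8 kips.
Allowable strength R_n/Ω = 187.8 / 2 = 93.9 kips.

93.9 kips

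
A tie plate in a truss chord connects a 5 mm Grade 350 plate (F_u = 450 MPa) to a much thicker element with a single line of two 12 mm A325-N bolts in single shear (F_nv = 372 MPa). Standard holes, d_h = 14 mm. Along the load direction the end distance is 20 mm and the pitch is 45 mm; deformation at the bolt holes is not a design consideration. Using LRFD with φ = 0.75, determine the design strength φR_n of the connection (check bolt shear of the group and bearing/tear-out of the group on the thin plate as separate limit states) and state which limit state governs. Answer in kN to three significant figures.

Bolt shear: A_b = π·12²/4 = 113.1 mm²; R_n = 372 × 113.1 × 2 × 1 / 1000 = 84.14 kN → 0.75 × 84.14 = 63.1 kN.
Bearing (1.5 l_c t F_u ≤ 3.0 d t F_u): upper limit = 3.0·12·5·450 / 1000 = 81 kN.
  Edge l_c = 20 − 14/2 = 13 → r_n = 43.88 kN; interior l_c = 45 − 14 = 31 → r_n = 81 kN.
  R_n,bearing = 1·43.88 + 1·81 = 124.9 kN → 0.75 × 124.9 = 93.7 kN.
Bolt shear governs: 63.1 kN.

63.1 kN (bolt shear governs)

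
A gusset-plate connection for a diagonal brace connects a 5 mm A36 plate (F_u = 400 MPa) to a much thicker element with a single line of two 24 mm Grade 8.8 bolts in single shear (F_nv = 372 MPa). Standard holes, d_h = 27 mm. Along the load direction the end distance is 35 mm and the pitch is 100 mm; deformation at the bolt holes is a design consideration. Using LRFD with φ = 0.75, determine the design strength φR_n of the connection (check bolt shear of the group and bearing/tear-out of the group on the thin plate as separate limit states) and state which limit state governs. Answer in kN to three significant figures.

125 kN (bearing governs)

Bolt shear: A_b = π·24²/4 = 452.4 mm²; R_n = 372 × 452.4 × 2 × 1 / 1000 = 336.6 kN → 0.75 × 336.6 = 252 kN.
Bearing (1.2 l_c t F_u ≤ 2.4 d t F_u): upper limit = 2.4·24·5·400 / 1000 = 115.2 kN.
  Edge l_c = 35 − 27/2 = 21.5 → r_n = 51.6 kN; interior l_c = 100 − 27 = 73 → r_n = 115.2 kN.
  R_n,bearing = 1·51.6 + 1·115.2 = 166.8 kN → 0.75 × 166.8 = 125 kN.
Bearing governs: 125 kN.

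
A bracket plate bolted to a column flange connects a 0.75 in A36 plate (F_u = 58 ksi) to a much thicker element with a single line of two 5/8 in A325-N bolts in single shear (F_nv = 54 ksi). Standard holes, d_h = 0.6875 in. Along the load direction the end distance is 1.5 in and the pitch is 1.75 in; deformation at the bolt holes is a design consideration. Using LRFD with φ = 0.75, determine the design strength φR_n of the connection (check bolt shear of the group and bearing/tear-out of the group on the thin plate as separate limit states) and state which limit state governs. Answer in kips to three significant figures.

24.9 kips (bolt shear governs)

Bolt shear: A_b = π·0.625²/4 = 0.3068 in²; R_n = 54 × 0.3068 × 2 × 1 = 33.13 kips → 0.75 × 33.13 = 24.9 kips.
Bearing (1.2 l_c t F_u ≤ 2.4 d t F_u): upper limit = 2.4·0.625·0.75·58 = 65.25 kips.
  Edge l_c = 1.5 − 0.6875/2 = 1.156 → r_n = 60.36 kips; interior l_c = 1.75 − 0.6875 = 1.062 → r_n = 55.46 kips.
  R_n,bearing = 1·60.36 + 1·55.46 = 115.8 kips → 0.75 × 115.8 = 86.9 kips.
Bolt shear governs: 24.9 kips.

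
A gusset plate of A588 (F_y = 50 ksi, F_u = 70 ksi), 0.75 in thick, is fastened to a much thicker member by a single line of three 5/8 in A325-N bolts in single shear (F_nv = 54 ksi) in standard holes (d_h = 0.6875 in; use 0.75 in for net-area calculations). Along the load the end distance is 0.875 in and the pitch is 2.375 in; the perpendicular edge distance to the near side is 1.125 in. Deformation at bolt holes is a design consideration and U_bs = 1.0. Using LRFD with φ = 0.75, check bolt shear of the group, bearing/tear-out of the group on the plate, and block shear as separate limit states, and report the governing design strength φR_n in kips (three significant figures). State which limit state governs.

Bolt shear: A_b = π·0.625²/4 = 0.3068 in²; R_n = 54 × 0.3068 × 3 × 1 = 49.7 kips → 0.75 × 49.7 = 37.3 kips.
Bearing: edge l_c = 0.5312, r_n = 33.47 kips; interior l_c = 1.688, r_n = 78.75 kips; R_n = 33.47 + 2·78.75 = 191 kips → 143 kips.
Block shear: A_gv = 4.219, A_nv = 2.812, A_nt = 0.5625 in²; R_n = min(0.6F_uA_nv, 0.6F_yA_gv) + U_bs·F_u·A_nt = 157.5 kips → 118 kips.
Bolt shear governs: 37.3 kips.

37.3 kips (bolt shear governs)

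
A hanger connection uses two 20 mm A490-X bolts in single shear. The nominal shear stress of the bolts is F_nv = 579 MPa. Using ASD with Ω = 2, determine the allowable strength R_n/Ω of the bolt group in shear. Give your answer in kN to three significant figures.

A_b = π × 20² / 4 = 314.2 mm².
R_n = F_nv · A_b · n · n_s = 579 × 314.2 × 2 × 1 / 1000 = 363.8 kN.
Allowable strength R_n/Ω = 363.8 / 2 = 182 kN.

182 kN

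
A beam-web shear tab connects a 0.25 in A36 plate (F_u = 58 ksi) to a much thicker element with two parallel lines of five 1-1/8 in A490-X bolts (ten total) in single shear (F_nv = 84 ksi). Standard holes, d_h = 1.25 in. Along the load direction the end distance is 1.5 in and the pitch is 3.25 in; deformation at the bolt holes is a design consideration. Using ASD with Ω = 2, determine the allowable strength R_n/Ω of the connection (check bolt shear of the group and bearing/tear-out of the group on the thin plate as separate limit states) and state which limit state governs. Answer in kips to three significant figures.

154 kips (bearing governs)

Bolt shear: A_b = π·1.125²/4 = 0.994 in²; R_n = 84 × 0.994 × 10 × 1 = 835 kips → 835 / 2 = 417 kips.
Bearing (1.2 l_c t F_u ≤ 2.4 d t F_u): upper limit = 2.4·1.125·0.25·58 = 39.15 kips.
  Edge l_c = 1.5 − 1.25/2 = 0.875 → r_n = 15.23 kips; interior l_c = 3.25 − 1.25 = 2 → r_n = 34.8 kips.
  R_n,bearing = 2·15.23 + 8·34.8 = 308.8 kips → 308.8 / 2 = 154 kips.
Bearing governs: 154 kips.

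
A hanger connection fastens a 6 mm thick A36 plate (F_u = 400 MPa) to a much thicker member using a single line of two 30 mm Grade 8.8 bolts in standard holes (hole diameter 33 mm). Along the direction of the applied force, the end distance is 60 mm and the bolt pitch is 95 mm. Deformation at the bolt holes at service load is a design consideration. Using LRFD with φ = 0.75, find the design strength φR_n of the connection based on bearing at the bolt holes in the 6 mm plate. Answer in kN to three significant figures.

224 kN

Per bolt r_n = 1.2 l_c t F_u ≤ 2.4 d t F_u; upper limit = 2.4 × 30 × 6 × 400 / 1000 = 172.8 kN.
Edge bolt: l_c = 60 − 33/2 = 43.5 mm → 1.2 × 43.5 × 6 × 400 / 1000 = 125.3 → r_n = 125.3 kN.
Interior bolts: l_c = 95 − 33 = 62 mm → 1.2 × 62 × 6 × 400 / 1000 = 178.6 → r_n = 172.8 kN.
R_n = 1 × 125.3 + 1 × 172.8 = 298.1 kN.
Design strength φR_n = 0.75 × 298.1 = 224 kN.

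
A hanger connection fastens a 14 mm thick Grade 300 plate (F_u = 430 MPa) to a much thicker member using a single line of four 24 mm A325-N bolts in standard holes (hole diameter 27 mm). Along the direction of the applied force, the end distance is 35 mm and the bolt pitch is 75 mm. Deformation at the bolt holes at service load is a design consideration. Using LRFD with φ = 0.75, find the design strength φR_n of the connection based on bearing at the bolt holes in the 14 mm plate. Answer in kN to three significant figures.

Per bolt r_n = 1.2 l_c t F_u ≤ 2.4 d t F_u; upper limit = 2.4 × 24 × 14 × 430 / 1000 = 346.8 kN.
Edge bolt: l_c = 35 − 27/2 = 21.5 mm → 1.2 × 21.5 × 14 × 430 / 1000 = 155.3 → r_n = 155.3 kN.
Interior bolts: l_c = 75 − 27 = 48 mm → 1.2 × 48 × 14 × 430 / 1000 = 346.8 → r_n = 346.8 kN.
R_n = 1 × 155.3 + 3 × 346.8 = 1196 kN.
Design strength φR_n = 0.75 × 1196 = 897 kN.

897 kN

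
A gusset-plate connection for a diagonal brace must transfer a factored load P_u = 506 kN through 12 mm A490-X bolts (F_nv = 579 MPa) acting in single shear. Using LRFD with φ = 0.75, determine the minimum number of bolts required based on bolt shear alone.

11 bolts

A_b = π·12²/4 = 113.1 mm².
Per-bolt design strength φR_n = 0.75 × 579 × 113.1 × 1 / 1000 = 49.11 kN.
n ≥ 506 / 49.11 = 10.3 → use 11 bolts.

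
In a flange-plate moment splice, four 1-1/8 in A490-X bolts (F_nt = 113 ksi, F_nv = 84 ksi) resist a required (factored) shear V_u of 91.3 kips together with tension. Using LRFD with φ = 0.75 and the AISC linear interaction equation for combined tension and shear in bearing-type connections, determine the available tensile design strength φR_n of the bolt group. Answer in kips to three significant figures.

315 kips

A_b = π·1.125²/4 = 0.994 in²; f_rv = 91.3 / (4 × 0.994) = 22.96 ksi.
F'_nt = 1.3 F_nt − (F_nt / φF_nv) f_rv = 1.3·113 − (113/(0.75·84))·22.96 = 105.7 ksi, capped at F_nt → F'_nt = 105.7 ksi.
R_n = F'_nt · A_b · n = 105.7 × 0.994 × 4 = 420.3 kips.
Design strength φR_n = 0.75 × 420.3 = 315 kips.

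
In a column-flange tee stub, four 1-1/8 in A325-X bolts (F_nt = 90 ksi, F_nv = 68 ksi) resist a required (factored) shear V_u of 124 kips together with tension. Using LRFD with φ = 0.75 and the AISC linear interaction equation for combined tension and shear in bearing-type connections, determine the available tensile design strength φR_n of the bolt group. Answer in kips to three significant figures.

A_b = π·1.125²/4 = 0.994 in²; f_rv = 124 / (4 × 0.994) = 31.19 ksi.
F'_nt = 1.3 F_nt − (F_nt / φF_nv) f_rv = 1.3·90 − (90/(0.75·68))·31.19 = 61.96 ksi, capped at F_nt → F'_nt = 61.96 ksi.
R_n = F'_nt · A_b · n = 61.96 × 0.994 × 4 = 246.4 kips.
Design strength φR_n = 0.75 × 246.4 = 185 kips.

185 kips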